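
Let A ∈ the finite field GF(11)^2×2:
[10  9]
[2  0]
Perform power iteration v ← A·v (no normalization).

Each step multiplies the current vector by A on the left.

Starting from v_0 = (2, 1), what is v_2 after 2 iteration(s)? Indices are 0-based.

v_2 = (7, 3)

v_0 = (2, 1).
v_1 = A·v_0 = (7, 4).
v_2 = A·v_1 = (7, 3).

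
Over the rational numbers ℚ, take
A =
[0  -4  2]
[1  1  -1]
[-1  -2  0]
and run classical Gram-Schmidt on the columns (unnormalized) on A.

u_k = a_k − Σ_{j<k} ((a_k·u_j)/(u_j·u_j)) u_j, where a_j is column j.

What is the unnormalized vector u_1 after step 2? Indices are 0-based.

Step 1: u_0 = a_0 = (0, 1, -1).
Step 2: u_1 = a_1 − (3/2)·u_0 = (-4, -1/2, -1/2).

u_1 = (-4, -1/2, -1/2)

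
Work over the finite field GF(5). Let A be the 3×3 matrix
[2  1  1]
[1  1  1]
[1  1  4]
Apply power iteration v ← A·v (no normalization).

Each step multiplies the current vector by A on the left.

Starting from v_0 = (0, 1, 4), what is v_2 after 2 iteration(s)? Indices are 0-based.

v_0 = (0, 1, 4).
v_1 = A·v_0 = (0, 0, 2).
v_2 = A·v_1 = (2, 2, 3).

v_2 = (2, 2, 3)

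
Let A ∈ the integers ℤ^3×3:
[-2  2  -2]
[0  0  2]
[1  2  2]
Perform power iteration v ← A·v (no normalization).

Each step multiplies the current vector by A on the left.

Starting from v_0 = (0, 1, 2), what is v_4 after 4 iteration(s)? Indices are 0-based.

v_0 = (0, 1, 2).
v_1 = A·v_0 = (-2, 4, 6).
v_2 = A·v_1 = (0, 12, 18).
v_3 = A·v_2 = (-12, 36, 60).
v_4 = A·v_3 = (-24, 120, 180).

v_4 = (-24, 120, 180)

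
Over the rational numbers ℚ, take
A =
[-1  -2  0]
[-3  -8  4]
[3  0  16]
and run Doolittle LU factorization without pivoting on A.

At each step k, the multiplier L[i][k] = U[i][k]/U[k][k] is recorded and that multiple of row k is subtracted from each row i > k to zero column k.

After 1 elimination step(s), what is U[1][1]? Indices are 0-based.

Step 1: pivot at (0,0) is -1.
  row1 ← row1 − (3)·row0  ⇒  L[1][0]=3, U row1=(0, -2, 4)
  row2 ← row2 − (-3)·row0  ⇒  L[2][0]=-3, U row2=(0, -6, 16)

U[1][1] = -2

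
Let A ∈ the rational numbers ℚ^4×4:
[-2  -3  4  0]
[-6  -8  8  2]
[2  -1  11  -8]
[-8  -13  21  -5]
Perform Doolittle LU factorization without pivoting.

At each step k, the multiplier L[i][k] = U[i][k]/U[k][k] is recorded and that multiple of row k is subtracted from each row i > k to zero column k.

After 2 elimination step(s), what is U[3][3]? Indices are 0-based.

U[3][3] = -3

[col 0] pivot -2
  R1 -= 3*R0 → (0, 1, -4, 2)  (L[1][0] := 3)
  R2 -= -1*R0 → (0, -4, 15, -8)  (L[2][0] := -1)
  R3 -= 4*R0 → (0, -1, 5, -5)  (L[3][0] := 4)
[col 1] pivot 1
  R2 -= -4*R1 → (0, 0, -1, 0)  (L[2][1] := -4)
  R3 -= -1*R1 → (0, 0, 1, -3)  (L[3][1] := -1)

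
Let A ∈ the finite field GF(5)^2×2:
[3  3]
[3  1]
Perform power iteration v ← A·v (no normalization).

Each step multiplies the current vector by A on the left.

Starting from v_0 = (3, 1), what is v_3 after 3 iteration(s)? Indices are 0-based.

v_3 = (1, 4)

v_0 = (3, 1).
v_1 = A·v_0 = (2, 0).
v_2 = A·v_1 = (1, 1).
v_3 = A·v_2 = (1, 4).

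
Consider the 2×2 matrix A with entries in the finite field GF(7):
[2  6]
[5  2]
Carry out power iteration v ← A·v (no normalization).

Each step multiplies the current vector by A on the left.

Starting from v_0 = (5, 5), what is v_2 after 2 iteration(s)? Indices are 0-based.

v_2 = (3, 4)

v_0 = (5, 5).
v_1 = A·v_0 = (5, 0).
v_2 = A·v_1 = (3, 4).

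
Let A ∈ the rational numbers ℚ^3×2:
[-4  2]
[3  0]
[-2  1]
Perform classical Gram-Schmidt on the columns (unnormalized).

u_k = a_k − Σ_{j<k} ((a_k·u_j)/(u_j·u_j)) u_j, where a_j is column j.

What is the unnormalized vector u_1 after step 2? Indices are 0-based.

Step 1: u_0 = a_0 = (-4, 3, -2).
Step 2: u_1 = a_1 − (-10/29)·u_0 = (18/29, 30/29, 9/29).

u_1 = (18/29, 30/29, 9/29)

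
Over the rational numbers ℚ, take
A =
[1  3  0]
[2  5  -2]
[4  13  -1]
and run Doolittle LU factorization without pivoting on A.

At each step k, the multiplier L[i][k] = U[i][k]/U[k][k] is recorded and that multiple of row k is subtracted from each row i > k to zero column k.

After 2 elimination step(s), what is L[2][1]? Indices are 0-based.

Step 1: pivot at (0,0) is 1.
  row1 ← row1 − (2)·row0  ⇒  L[1][0]=2, U row1=(0, -1, -2)
  row2 ← row2 − (4)·row0  ⇒  L[2][0]=4, U row2=(0, 1, -1)
Step 2: pivot at (1,1) is -1.
  row2 ← row2 − (-1)·row1  ⇒  L[2][1]=-1, U row2=(0, 0, -3)

L[2][1] = -1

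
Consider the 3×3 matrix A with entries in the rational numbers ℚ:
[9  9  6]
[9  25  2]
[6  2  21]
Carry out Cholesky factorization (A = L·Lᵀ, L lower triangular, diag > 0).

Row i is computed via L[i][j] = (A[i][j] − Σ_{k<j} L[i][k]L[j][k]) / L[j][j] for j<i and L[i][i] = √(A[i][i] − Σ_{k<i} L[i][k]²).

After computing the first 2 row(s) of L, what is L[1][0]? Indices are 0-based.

Step 1: L[0][0] = √(9) = 3.
  L[1][0] = (9) / L[0][0] = 3.
Step 2: L[1][1] = √(16) = 4.

L[1][0] = 3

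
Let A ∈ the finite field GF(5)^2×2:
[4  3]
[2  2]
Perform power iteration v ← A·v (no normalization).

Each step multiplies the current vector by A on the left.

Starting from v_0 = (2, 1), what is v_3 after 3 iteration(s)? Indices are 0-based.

v_3 = (0, 2)

v_0 = (2, 1).
v_1 = A·v_0 = (1, 1).
v_2 = A·v_1 = (2, 4).
v_3 = A·v_2 = (0, 2).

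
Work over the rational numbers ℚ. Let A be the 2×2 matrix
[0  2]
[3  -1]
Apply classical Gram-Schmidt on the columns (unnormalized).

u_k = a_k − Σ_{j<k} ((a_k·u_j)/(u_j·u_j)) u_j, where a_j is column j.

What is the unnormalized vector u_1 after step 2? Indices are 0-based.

Step 1: u_0 = a_0 = (0, 3).
Step 2: u_1 = a_1 − (-1/3)·u_0 = (2, 0).

u_1 = (2, 0)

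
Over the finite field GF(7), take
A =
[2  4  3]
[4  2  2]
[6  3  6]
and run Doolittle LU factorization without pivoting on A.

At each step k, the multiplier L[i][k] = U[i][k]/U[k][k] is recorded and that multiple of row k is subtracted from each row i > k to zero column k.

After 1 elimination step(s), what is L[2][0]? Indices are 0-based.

[col 0] pivot 2
  R1 -= 2*R0 → (0, 1, 3)  (L[1][0] := 2)
  R2 -= 3*R0 → (0, 5, 4)  (L[2][0] := 3)

L[2][0] = 3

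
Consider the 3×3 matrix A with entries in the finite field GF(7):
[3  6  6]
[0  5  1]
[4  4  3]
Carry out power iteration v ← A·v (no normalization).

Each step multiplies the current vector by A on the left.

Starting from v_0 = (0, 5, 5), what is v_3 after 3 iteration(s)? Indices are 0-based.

v_3 = (3, 4, 5)

v_0 = (0, 5, 5).
v_1 = A·v_0 = (4, 2, 0).
v_2 = A·v_1 = (3, 3, 3).
v_3 = A·v_2 = (3, 4, 5).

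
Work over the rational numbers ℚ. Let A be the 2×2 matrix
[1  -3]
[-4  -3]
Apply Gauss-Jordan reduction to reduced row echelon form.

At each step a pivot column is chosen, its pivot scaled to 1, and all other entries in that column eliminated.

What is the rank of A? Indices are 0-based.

pivot(0,0)=1: scale R0 → (1, -3)
  clear (1,0): R1 −= (-4)R0 → (0, -15)
pivot(1,1)=-15: scale R1 → (0, 1)
  clear (0,1): R0 −= (-3)R1 → (1, 0)

rank = 2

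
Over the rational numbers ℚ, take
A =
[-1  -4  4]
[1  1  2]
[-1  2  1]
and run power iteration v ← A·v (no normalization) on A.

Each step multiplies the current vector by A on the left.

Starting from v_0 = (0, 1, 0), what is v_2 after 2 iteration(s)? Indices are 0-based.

v_2 = (8, 1, 8)

v_0 = (0, 1, 0).
v_1 = A·v_0 = (-4, 1, 2).
v_2 = A·v_1 = (8, 1, 8).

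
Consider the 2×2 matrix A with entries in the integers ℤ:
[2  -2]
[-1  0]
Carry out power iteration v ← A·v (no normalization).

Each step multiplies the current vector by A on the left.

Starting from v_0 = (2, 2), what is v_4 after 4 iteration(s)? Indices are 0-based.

v_4 = (24, -8)

v_0 = (2, 2).
v_1 = A·v_0 = (0, -2).
v_2 = A·v_1 = (4, 0).
v_3 = A·v_2 = (8, -4).
v_4 = A·v_3 = (24, -8).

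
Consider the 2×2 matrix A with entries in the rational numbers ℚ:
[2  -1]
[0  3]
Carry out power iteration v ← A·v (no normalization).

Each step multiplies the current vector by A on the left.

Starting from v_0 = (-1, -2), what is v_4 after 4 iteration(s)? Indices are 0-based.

v_4 = (114, -162)

v_0 = (-1, -2).
v_1 = A·v_0 = (0, -6).
v_2 = A·v_1 = (6, -18).
v_3 = A·v_2 = (30, -54).
v_4 = A·v_3 = (114, -162).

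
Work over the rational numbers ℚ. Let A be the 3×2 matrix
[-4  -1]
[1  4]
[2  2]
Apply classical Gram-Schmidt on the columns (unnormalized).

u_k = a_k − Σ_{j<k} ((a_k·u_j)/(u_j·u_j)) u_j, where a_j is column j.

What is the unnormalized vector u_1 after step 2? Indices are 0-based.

u_1 = (9/7, 24/7, 6/7)

Step 1: u_0 = a_0 = (-4, 1, 2).
Step 2: u_1 = a_1 − (4/7)·u_0 = (9/7, 24/7, 6/7).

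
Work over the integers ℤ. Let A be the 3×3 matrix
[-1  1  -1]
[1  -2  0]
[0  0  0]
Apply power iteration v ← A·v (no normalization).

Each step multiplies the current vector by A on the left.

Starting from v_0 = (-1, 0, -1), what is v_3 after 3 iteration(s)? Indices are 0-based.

v_0 = (-1, 0, -1).
v_1 = A·v_0 = (2, -1, 0).
v_2 = A·v_1 = (-3, 4, 0).
v_3 = A·v_2 = (7, -11, 0).

v_3 = (7, -11, 0)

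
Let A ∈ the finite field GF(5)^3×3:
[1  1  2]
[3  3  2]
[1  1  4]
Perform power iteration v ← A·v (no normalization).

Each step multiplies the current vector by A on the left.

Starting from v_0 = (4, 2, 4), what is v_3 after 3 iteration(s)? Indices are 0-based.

v_0 = (4, 2, 4).
v_1 = A·v_0 = (4, 1, 2).
v_2 = A·v_1 = (4, 4, 3).
v_3 = A·v_2 = (4, 0, 0).

v_3 = (4, 0, 0)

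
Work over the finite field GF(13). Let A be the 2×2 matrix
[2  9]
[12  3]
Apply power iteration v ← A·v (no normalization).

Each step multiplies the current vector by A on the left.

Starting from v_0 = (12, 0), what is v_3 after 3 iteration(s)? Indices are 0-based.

v_3 = (3, 10)

v_0 = (12, 0).
v_1 = A·v_0 = (11, 1).
v_2 = A·v_1 = (5, 5).
v_3 = A·v_2 = (3, 10).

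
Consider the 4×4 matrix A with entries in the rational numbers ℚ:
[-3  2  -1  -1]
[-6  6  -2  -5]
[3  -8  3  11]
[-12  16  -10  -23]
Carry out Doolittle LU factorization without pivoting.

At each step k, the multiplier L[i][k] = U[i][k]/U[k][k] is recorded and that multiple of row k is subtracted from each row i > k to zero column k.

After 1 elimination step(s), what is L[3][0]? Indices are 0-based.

k=0: U[0][0]=-3
  eliminate (1,0): mult=2, new row 1: (0, 2, 0, -3); set L[1][0]=2
  eliminate (2,0): mult=-1, new row 2: (0, -6, 2, 10); set L[2][0]=-1
  eliminate (3,0): mult=4, new row 3: (0, 8, -6, -19); set L[3][0]=4

L[3][0] = 4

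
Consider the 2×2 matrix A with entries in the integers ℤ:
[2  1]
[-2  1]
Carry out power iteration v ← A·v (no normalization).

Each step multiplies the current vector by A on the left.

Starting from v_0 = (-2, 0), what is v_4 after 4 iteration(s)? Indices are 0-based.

v_0 = (-2, 0).
v_1 = A·v_0 = (-4, 4).
v_2 = A·v_1 = (-4, 12).
v_3 = A·v_2 = (4, 20).
v_4 = A·v_3 = (28, 12).

v_4 = (28, 12)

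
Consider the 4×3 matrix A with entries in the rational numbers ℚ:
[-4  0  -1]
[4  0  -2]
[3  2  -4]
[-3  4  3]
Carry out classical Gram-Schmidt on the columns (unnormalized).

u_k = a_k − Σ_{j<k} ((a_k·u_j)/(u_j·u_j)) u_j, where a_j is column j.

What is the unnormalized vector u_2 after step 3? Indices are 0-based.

u_2 = (-717/241, -6/241, -632/241, 316/241)

Step 1: u_0 = a_0 = (-4, 4, 3, -3).
Step 2: u_1 = a_1 − (-3/25)·u_0 = (-12/25, 12/25, 59/25, 91/25).
Step 3: u_2 = a_2 − (-1/2)·u_0 − (25/482)·u_1 = (-717/241, -6/241, -632/241, 316/241).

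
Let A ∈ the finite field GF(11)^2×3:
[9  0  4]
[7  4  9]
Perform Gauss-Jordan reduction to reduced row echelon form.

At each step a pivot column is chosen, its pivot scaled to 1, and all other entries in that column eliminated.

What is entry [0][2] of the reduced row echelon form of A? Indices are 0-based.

[1] R0 /= 9  ⇒  (1, 0, 9)
     R1 -= 7·R0  ⇒  (0, 4, 1)
[2] R1 /= 4  ⇒  (0, 1, 3)

M[0][2] = 9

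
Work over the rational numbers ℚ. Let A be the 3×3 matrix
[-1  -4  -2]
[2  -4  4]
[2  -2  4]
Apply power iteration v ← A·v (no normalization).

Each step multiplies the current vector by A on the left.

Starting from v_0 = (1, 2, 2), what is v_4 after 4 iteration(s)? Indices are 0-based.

v_4 = (-31, 38, 42)

v_0 = (1, 2, 2).
v_1 = A·v_0 = (-13, 2, 6).
v_2 = A·v_1 = (-7, -10, -6).
v_3 = A·v_2 = (59, 2, -18).
v_4 = A·v_3 = (-31, 38, 42).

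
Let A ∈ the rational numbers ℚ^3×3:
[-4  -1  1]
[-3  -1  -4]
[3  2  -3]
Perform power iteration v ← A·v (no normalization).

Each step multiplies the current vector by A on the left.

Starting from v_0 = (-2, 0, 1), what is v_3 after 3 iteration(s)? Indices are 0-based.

v_3 = (239, -98, -301)

v_0 = (-2, 0, 1).
v_1 = A·v_0 = (9, 2, -9).
v_2 = A·v_1 = (-47, 7, 58).
v_3 = A·v_2 = (239, -98, -301).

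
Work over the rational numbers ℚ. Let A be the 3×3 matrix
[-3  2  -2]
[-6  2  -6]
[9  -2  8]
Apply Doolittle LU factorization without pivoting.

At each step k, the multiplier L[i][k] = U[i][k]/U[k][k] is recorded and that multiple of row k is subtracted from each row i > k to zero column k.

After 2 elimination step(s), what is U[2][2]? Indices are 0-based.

U[2][2] = -2

Step 1: pivot at (0,0) is -3.
  row1 ← row1 − (2)·row0  ⇒  L[1][0]=2, U row1=(0, -2, -2)
  row2 ← row2 − (-3)·row0  ⇒  L[2][0]=-3, U row2=(0, 4, 2)
Step 2: pivot at (1,1) is -2.
  row2 ← row2 − (-2)·row1  ⇒  L[2][1]=-2, U row2=(0, 0, -2)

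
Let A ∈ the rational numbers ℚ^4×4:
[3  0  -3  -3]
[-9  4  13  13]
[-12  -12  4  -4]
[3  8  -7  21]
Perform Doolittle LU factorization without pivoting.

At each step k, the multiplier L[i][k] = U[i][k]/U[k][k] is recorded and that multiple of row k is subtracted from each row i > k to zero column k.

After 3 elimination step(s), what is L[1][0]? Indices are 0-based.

L[1][0] = -3

k=0: U[0][0]=3
  eliminate (1,0): mult=-3, new row 1: (0, 4, 4, 4); set L[1][0]=-3
  eliminate (2,0): mult=-4, new row 2: (0, -12, -8, -16); set L[2][0]=-4
  eliminate (3,0): mult=1, new row 3: (0, 8, -4, 24); set L[3][0]=1
k=1: U[1][1]=4
  eliminate (2,1): mult=-3, new row 2: (0, 0, 4, -4); set L[2][1]=-3
  eliminate (3,1): mult=2, new row 3: (0, 0, -12, 16); set L[3][1]=2
k=2: U[2][2]=4
  eliminate (3,2): mult=-3, new row 3: (0, 0, 0, 4); set L[3][2]=-3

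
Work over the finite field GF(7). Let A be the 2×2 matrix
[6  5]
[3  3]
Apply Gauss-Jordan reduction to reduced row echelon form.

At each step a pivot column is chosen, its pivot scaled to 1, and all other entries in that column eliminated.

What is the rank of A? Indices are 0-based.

[1] R0 /= 6  ⇒  (1, 2)
     R1 -= 3·R0  ⇒  (0, 4)
[2] R1 /= 4  ⇒  (0, 1)
     R0 -= 2·R1  ⇒  (1, 0)

rank = 2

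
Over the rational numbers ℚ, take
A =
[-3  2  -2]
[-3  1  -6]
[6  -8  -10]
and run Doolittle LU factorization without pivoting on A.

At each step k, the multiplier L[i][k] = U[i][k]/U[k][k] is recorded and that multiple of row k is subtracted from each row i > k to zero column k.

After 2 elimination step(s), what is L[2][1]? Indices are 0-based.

L[2][1] = 4

k=0: U[0][0]=-3
  eliminate (1,0): mult=1, new row 1: (0, -1, -4); set L[1][0]=1
  eliminate (2,0): mult=-2, new row 2: (0, -4, -14); set L[2][0]=-2
k=1: U[1][1]=-1
  eliminate (2,1): mult=4, new row 2: (0, 0, 2); set L[2][1]=4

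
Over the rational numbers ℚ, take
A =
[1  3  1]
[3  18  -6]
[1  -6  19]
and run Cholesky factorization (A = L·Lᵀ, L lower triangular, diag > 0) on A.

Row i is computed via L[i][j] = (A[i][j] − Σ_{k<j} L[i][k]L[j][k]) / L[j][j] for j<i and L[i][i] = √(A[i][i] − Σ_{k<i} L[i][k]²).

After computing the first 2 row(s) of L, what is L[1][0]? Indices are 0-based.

Step 1: L[0][0] = √(1) = 1.
  L[1][0] = (3) / L[0][0] = 3.
Step 2: L[1][1] = √(9) = 3.

L[1][0] = 3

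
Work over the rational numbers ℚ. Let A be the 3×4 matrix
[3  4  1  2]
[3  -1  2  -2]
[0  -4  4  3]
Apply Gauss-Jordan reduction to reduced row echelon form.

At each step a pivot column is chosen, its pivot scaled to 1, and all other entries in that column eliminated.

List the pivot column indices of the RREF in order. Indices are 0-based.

[1] R0 /= 3  ⇒  (1, 4/3, 1/3, 2/3)
     R1 -= 3·R0  ⇒  (0, -5, 1, -4)
[2] R1 /= -5  ⇒  (0, 1, -1/5, 4/5)
     R0 -= 4/3·R1  ⇒  (1, 0, 3/5, -2/5)
     R2 -= -4·R1  ⇒  (0, 0, 16/5, 31/5)
[3] R2 /= 16/5  ⇒  (0, 0, 1, 31/16)
     R0 -= 3/5·R2  ⇒  (1, 0, 0, -25/16)
     R1 -= -1/5·R2  ⇒  (0, 1, 0, 19/16)

pivot columns: 0, 1, 2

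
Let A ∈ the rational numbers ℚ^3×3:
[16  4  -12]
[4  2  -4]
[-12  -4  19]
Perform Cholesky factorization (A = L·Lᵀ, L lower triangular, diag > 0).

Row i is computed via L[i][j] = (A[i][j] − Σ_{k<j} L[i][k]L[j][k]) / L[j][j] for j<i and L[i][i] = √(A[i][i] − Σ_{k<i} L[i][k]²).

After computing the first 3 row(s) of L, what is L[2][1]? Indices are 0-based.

Step 1: L[0][0] = √(16) = 4.
  L[1][0] = (4) / L[0][0] = 1.
Step 2: L[1][1] = √(1) = 1.
  L[2][0] = (-12) / L[0][0] = -3.
  L[2][1] = (-1) / L[1][1] = -1.
Step 3: L[2][2] = √(9) = 3.

L[2][1] = -1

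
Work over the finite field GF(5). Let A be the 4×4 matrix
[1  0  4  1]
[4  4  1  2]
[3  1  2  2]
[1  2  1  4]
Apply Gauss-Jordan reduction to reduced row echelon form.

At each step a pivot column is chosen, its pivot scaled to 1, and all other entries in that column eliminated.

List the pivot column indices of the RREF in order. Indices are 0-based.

[1] R0 /= 1  ⇒  (1, 0, 4, 1)
     R1 -= 4·R0  ⇒  (0, 4, 0, 3)
     R2 -= 3·R0  ⇒  (0, 1, 0, 4)
     R3 -= 1·R0  ⇒  (0, 2, 2, 3)
[2] R1 /= 4  ⇒  (0, 1, 0, 2)
     R2 -= 1·R1  ⇒  (0, 0, 0, 2)
     R3 -= 2·R1  ⇒  (0, 0, 2, 4)
[3] R2 <-> R3
[3] R2 /= 2  ⇒  (0, 0, 1, 2)
     R0 -= 4·R2  ⇒  (1, 0, 0, 3)
[4] R3 /= 2  ⇒  (0, 0, 0, 1)
     R0 -= 3·R3  ⇒  (1, 0, 0, 0)
     R1 -= 2·R3  ⇒  (0, 1, 0, 0)
     R2 -= 2·R3  ⇒  (0, 0, 1, 0)

pivot columns: 0, 1, 2, 3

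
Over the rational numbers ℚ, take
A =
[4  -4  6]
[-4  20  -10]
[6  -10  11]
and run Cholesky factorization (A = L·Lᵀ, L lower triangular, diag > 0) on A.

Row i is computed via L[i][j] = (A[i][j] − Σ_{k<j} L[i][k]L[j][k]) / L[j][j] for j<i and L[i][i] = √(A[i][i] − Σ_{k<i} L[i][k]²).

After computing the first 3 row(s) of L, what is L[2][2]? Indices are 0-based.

L[2][2] = 1

Step 1: L[0][0] = √(4) = 2.
  L[1][0] = (-4) / L[0][0] = -2.
Step 2: L[1][1] = √(16) = 4.
  L[2][0] = (6) / L[0][0] = 3.
  L[2][1] = (-4) / L[1][1] = -1.
Step 3: L[2][2] = √(1) = 1.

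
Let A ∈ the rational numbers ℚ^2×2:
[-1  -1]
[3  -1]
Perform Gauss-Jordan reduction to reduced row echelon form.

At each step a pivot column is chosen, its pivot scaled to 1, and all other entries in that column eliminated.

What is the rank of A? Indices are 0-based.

[1] R0 /= -1  ⇒  (1, 1)
     R1 -= 3·R0  ⇒  (0, -4)
[2] R1 /= -4  ⇒  (0, 1)
     R0 -= 1·R1  ⇒  (1, 0)

rank = 2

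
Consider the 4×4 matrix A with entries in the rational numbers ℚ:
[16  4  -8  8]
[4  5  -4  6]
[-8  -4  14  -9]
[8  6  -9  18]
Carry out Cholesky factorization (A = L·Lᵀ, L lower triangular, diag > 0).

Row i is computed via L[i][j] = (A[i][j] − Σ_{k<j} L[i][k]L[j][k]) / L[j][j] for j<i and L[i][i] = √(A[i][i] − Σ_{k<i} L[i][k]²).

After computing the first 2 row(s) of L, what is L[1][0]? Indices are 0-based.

L[1][0] = 1

Step 1: L[0][0] = √(16) = 4.
  L[1][0] = (4) / L[0][0] = 1.
Step 2: L[1][1] = √(4) = 2.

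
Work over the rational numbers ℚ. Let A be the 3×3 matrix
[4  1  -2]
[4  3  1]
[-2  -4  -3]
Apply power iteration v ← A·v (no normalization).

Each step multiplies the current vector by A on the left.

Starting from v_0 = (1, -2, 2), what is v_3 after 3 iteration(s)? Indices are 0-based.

v_0 = (1, -2, 2).
v_1 = A·v_0 = (-2, 0, 0).
v_2 = A·v_1 = (-8, -8, 4).
v_3 = A·v_2 = (-48, -52, 36).

v_3 = (-48, -52, 36)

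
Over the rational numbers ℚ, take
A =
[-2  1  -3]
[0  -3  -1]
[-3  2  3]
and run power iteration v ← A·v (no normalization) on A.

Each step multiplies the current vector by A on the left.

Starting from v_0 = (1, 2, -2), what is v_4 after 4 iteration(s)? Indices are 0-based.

v_4 = (-36, 116, -704)

v_0 = (1, 2, -2).
v_1 = A·v_0 = (6, -4, -5).
v_2 = A·v_1 = (-1, 17, -41).
v_3 = A·v_2 = (142, -10, -86).
v_4 = A·v_3 = (-36, 116, -704).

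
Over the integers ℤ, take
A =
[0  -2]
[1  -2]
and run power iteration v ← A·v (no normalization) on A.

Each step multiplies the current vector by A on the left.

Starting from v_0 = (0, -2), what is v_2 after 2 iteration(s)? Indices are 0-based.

v_0 = (0, -2).
v_1 = A·v_0 = (4, 4).
v_2 = A·v_1 = (-8, -4).

v_2 = (-8, -4)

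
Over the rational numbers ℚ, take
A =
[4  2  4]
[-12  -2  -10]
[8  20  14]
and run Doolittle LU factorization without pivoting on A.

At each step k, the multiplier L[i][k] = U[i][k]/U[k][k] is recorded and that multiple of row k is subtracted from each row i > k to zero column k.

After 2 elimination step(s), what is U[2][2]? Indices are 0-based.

[col 0] pivot 4
  R1 -= -3*R0 → (0, 4, 2)  (L[1][0] := -3)
  R2 -= 2*R0 → (0, 16, 6)  (L[2][0] := 2)
[col 1] pivot 4
  R2 -= 4*R1 → (0, 0, -2)  (L[2][1] := 4)

U[2][2] = -2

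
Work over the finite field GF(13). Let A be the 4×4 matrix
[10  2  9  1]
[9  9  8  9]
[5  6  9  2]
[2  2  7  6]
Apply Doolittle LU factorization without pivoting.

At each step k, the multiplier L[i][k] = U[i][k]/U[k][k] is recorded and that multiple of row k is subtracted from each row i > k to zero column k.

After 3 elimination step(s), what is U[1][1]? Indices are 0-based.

U[1][1] = 2

k=0: U[0][0]=10
  eliminate (1,0): mult=10, new row 1: (0, 2, 9, 12); set L[1][0]=10
  eliminate (2,0): mult=7, new row 2: (0, 5, 11, 8); set L[2][0]=7
  eliminate (3,0): mult=8, new row 3: (0, 12, 0, 11); set L[3][0]=8
k=1: U[1][1]=2
  eliminate (2,1): mult=9, new row 2: (0, 0, 8, 4); set L[2][1]=9
  eliminate (3,1): mult=6, new row 3: (0, 0, 11, 4); set L[3][1]=6
k=2: U[2][2]=8
  eliminate (3,2): mult=3, new row 3: (0, 0, 0, 5); set L[3][2]=3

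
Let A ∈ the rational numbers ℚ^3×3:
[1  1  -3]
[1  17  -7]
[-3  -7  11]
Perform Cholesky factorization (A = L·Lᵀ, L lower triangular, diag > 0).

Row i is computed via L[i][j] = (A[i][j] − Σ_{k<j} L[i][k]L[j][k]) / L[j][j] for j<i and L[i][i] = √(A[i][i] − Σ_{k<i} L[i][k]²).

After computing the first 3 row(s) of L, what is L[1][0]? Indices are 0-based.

Step 1: L[0][0] = √(1) = 1.
  L[1][0] = (1) / L[0][0] = 1.
Step 2: L[1][1] = √(16) = 4.
  L[2][0] = (-3) / L[0][0] = -3.
  L[2][1] = (-4) / L[1][1] = -1.
Step 3: L[2][2] = √(1) = 1.

L[1][0] = 1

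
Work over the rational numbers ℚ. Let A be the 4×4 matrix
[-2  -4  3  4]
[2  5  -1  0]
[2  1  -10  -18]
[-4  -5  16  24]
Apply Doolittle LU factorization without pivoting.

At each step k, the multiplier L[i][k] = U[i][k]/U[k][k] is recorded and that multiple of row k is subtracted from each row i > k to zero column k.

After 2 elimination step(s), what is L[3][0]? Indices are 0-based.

L[3][0] = 2

k=0: U[0][0]=-2
  eliminate (1,0): mult=-1, new row 1: (0, 1, 2, 4); set L[1][0]=-1
  eliminate (2,0): mult=-1, new row 2: (0, -3, -7, -14); set L[2][0]=-1
  eliminate (3,0): mult=2, new row 3: (0, 3, 10, 16); set L[3][0]=2
k=1: U[1][1]=1
  eliminate (2,1): mult=-3, new row 2: (0, 0, -1, -2); set L[2][1]=-3
  eliminate (3,1): mult=3, new row 3: (0, 0, 4, 4); set L[3][1]=3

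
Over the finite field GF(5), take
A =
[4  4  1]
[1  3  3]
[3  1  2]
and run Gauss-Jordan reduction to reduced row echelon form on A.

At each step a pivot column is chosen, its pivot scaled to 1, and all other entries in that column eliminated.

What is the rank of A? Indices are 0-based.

rank = 3

pivot(0,0)=4: scale R0 → (1, 1, 4)
  clear (1,0): R1 −= (1)R0 → (0, 2, 4)
  clear (2,0): R2 −= (3)R0 → (0, 3, 0)
pivot(1,1)=2: scale R1 → (0, 1, 2)
  clear (0,1): R0 −= (1)R1 → (1, 0, 2)
  clear (2,1): R2 −= (3)R1 → (0, 0, 4)
pivot(2,2)=4: scale R2 → (0, 0, 1)
  clear (0,2): R0 −= (2)R2 → (1, 0, 0)
  clear (1,2): R1 −= (2)R2 → (0, 1, 0)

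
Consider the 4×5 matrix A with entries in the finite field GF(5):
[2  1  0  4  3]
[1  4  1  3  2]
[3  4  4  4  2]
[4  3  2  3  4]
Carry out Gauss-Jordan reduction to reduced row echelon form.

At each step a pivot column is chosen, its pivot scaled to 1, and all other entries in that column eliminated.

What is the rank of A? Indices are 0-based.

rank = 4

[1] R0 /= 2  ⇒  (1, 3, 0, 2, 4)
     R1 -= 1·R0  ⇒  (0, 1, 1, 1, 3)
     R2 -= 3·R0  ⇒  (0, 0, 4, 3, 0)
     R3 -= 4·R0  ⇒  (0, 1, 2, 0, 3)
[2] R1 /= 1  ⇒  (0, 1, 1, 1, 3)
     R0 -= 3·R1  ⇒  (1, 0, 2, 4, 0)
     R3 -= 1·R1  ⇒  (0, 0, 1, 4, 0)
[3] R2 /= 4  ⇒  (0, 0, 1, 2, 0)
     R0 -= 2·R2  ⇒  (1, 0, 0, 0, 0)
     R1 -= 1·R2  ⇒  (0, 1, 0, 4, 3)
     R3 -= 1·R2  ⇒  (0, 0, 0, 2, 0)
[4] R3 /= 2  ⇒  (0, 0, 0, 1, 0)
     R1 -= 4·R3  ⇒  (0, 1, 0, 0, 3)
     R2 -= 2·R3  ⇒  (0, 0, 1, 0, 0)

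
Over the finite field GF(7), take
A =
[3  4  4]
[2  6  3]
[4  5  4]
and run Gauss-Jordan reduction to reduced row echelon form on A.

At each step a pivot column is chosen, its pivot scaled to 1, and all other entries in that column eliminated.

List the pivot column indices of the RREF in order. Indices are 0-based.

pivot columns: 0, 1, 2

pivot(0,0)=3: scale R0 → (1, 6, 6)
  clear (1,0): R1 −= (2)R0 → (0, 1, 5)
  clear (2,0): R2 −= (4)R0 → (0, 2, 1)
pivot(1,1)=1: scale R1 → (0, 1, 5)
  clear (0,1): R0 −= (6)R1 → (1, 0, 4)
  clear (2,1): R2 −= (2)R1 → (0, 0, 5)
pivot(2,2)=5: scale R2 → (0, 0, 1)
  clear (0,2): R0 −= (4)R2 → (1, 0, 0)
  clear (1,2): R1 −= (5)R2 → (0, 1, 0)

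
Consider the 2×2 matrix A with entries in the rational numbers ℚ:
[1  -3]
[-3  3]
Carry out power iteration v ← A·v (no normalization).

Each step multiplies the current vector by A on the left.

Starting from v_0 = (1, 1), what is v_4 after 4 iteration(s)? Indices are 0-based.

v_0 = (1, 1).
v_1 = A·v_0 = (-2, 0).
v_2 = A·v_1 = (-2, 6).
v_3 = A·v_2 = (-20, 24).
v_4 = A·v_3 = (-92, 132).

v_4 = (-92, 132)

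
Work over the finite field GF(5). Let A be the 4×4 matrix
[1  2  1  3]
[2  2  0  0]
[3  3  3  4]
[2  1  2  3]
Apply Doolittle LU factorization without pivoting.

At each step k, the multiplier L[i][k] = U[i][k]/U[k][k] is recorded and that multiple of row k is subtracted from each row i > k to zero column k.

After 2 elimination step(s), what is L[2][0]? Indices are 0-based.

[col 0] pivot 1
  R1 -= 2*R0 → (0, 3, 3, 4)  (L[1][0] := 2)
  R2 -= 3*R0 → (0, 2, 0, 0)  (L[2][0] := 3)
  R3 -= 2*R0 → (0, 2, 0, 2)  (L[3][0] := 2)
[col 1] pivot 3
  R2 -= 4*R1 → (0, 0, 3, 4)  (L[2][1] := 4)
  R3 -= 4*R1 → (0, 0, 3, 1)  (L[3][1] := 4)

L[2][0] = 3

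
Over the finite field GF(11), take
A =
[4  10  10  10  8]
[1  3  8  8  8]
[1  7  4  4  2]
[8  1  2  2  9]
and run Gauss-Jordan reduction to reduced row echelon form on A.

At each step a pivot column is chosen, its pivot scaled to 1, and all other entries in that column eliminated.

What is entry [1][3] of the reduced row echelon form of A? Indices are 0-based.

M[1][3] = 0

[1] R0 /= 4  ⇒  (1, 8, 8, 8, 2)
     R1 -= 1·R0  ⇒  (0, 6, 0, 0, 6)
     R2 -= 1·R0  ⇒  (0, 10, 7, 7, 0)
     R3 -= 8·R0  ⇒  (0, 3, 4, 4, 4)
[2] R1 /= 6  ⇒  (0, 1, 0, 0, 1)
     R0 -= 8·R1  ⇒  (1, 0, 8, 8, 5)
     R2 -= 10·R1  ⇒  (0, 0, 7, 7, 1)
     R3 -= 3·R1  ⇒  (0, 0, 4, 4, 1)
[3] R2 /= 7  ⇒  (0, 0, 1, 1, 8)
     R0 -= 8·R2  ⇒  (1, 0, 0, 0, 7)
     R3 -= 4·R2  ⇒  (0, 0, 0, 0, 2)
column 3 empty below row 3
[4] R3 /= 2  ⇒  (0, 0, 0, 0, 1)
     R0 -= 7·R3  ⇒  (1, 0, 0, 0, 0)
     R1 -= 1·R3  ⇒  (0, 1, 0, 0, 0)
     R2 -= 8·R3  ⇒  (0, 0, 1, 1, 0)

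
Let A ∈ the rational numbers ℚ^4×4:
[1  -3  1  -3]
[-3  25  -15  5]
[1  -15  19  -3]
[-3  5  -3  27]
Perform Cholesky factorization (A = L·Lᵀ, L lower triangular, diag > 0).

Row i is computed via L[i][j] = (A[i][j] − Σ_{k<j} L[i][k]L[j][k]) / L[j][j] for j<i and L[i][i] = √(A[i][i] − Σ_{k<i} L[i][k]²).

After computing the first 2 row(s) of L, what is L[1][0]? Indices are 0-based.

L[1][0] = -3

Step 1: L[0][0] = √(1) = 1.
  L[1][0] = (-3) / L[0][0] = -3.
Step 2: L[1][1] = √(16) = 4.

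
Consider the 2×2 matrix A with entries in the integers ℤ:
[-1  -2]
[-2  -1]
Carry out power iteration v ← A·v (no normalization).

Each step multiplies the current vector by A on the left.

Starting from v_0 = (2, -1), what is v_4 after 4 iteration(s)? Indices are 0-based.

v_0 = (2, -1).
v_1 = A·v_0 = (0, -3).
v_2 = A·v_1 = (6, 3).
v_3 = A·v_2 = (-12, -15).
v_4 = A·v_3 = (42, 39).

v_4 = (42, 39)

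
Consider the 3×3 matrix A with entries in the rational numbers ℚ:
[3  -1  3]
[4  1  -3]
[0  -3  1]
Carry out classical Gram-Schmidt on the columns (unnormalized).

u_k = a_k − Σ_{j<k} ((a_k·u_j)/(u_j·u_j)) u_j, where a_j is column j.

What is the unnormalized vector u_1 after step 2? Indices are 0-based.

Step 1: u_0 = a_0 = (3, 4, 0).
Step 2: u_1 = a_1 − (1/25)·u_0 = (-28/25, 21/25, -3).

u_1 = (-28/25, 21/25, -3)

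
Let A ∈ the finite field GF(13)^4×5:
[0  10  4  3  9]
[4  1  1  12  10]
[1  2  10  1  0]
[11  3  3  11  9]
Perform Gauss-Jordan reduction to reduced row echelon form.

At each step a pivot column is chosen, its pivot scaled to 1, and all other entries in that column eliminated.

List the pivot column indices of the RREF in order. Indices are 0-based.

step 1: exchange rows 0,1
step 1: normalize row 0 (÷4) = (1, 10, 10, 3, 9)
  row 2: subtract 1×row0 = (0, 5, 0, 11, 4)
  row 3: subtract 11×row0 = (0, 10, 10, 4, 1)
step 2: normalize row 1 (÷10) = (0, 1, 3, 12, 10)
  row 0: subtract 10×row1 = (1, 0, 6, 0, 0)
  row 2: subtract 5×row1 = (0, 0, 11, 3, 6)
  row 3: subtract 10×row1 = (0, 0, 6, 1, 5)
step 3: normalize row 2 (÷11) = (0, 0, 1, 5, 10)
  row 0: subtract 6×row2 = (1, 0, 0, 9, 5)
  row 1: subtract 3×row2 = (0, 1, 0, 10, 6)
  row 3: subtract 6×row2 = (0, 0, 0, 10, 10)
step 4: normalize row 3 (÷10) = (0, 0, 0, 1, 1)
  row 0: subtract 9×row3 = (1, 0, 0, 0, 9)
  row 1: subtract 10×row3 = (0, 1, 0, 0, 9)
  row 2: subtract 5×row3 = (0, 0, 1, 0, 5)

pivot columns: 0, 1, 2, 3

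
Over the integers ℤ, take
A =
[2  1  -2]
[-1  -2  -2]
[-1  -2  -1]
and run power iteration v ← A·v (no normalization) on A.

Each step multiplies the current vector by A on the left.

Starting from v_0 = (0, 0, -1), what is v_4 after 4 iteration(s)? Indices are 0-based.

v_0 = (0, 0, -1).
v_1 = A·v_0 = (2, 2, 1).
v_2 = A·v_1 = (4, -8, -7).
v_3 = A·v_2 = (14, 26, 19).
v_4 = A·v_3 = (16, -104, -85).

v_4 = (16, -104, -85)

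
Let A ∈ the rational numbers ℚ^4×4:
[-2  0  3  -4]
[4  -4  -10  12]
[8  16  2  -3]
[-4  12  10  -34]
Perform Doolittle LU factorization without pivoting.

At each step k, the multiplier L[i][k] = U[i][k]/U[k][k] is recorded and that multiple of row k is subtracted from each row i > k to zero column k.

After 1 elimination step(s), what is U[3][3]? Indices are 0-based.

Step 1: pivot at (0,0) is -2.
  row1 ← row1 − (-2)·row0  ⇒  L[1][0]=-2, U row1=(0, -4, -4, 4)
  row2 ← row2 − (-4)·row0  ⇒  L[2][0]=-4, U row2=(0, 16, 14, -19)
  row3 ← row3 − (2)·row0  ⇒  L[3][0]=2, U row3=(0, 12, 4, -26)

U[3][3] = -26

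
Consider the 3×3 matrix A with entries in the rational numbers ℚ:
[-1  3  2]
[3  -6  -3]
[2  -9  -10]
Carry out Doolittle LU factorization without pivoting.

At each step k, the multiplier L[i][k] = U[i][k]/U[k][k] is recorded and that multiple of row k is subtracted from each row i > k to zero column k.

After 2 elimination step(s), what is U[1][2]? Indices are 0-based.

U[1][2] = 3

k=0: U[0][0]=-1
  eliminate (1,0): mult=-3, new row 1: (0, 3, 3); set L[1][0]=-3
  eliminate (2,0): mult=-2, new row 2: (0, -3, -6); set L[2][0]=-2
k=1: U[1][1]=3
  eliminate (2,1): mult=-1, new row 2: (0, 0, -3); set L[2][1]=-1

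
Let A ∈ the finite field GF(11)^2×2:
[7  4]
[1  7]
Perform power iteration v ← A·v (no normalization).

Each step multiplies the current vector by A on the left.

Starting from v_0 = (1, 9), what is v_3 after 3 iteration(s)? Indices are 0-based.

v_0 = (1, 9).
v_1 = A·v_0 = (10, 9).
v_2 = A·v_1 = (7, 7).
v_3 = A·v_2 = (0, 1).

v_3 = (0, 1)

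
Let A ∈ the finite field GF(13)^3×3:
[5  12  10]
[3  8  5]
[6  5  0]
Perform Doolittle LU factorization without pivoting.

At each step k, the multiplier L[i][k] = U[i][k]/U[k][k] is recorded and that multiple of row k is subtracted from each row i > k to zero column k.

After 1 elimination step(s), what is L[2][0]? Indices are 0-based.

L[2][0] = 9

Step 1: pivot at (0,0) is 5.
  row1 ← row1 − (11)·row0  ⇒  L[1][0]=11, U row1=(0, 6, 12)
  row2 ← row2 − (9)·row0  ⇒  L[2][0]=9, U row2=(0, 1, 1)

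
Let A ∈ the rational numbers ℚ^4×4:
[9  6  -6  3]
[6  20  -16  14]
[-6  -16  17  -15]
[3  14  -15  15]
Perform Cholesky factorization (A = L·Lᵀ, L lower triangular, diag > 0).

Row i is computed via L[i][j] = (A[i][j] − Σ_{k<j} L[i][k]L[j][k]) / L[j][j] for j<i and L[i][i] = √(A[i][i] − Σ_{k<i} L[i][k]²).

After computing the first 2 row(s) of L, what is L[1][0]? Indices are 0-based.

Step 1: L[0][0] = √(9) = 3.
  L[1][0] = (6) / L[0][0] = 2.
Step 2: L[1][1] = √(16) = 4.

L[1][0] = 2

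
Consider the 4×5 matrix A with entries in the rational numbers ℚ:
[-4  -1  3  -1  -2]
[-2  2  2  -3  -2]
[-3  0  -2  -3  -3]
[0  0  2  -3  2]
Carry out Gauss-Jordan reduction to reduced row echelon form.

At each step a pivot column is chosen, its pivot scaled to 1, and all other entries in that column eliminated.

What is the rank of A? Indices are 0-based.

rank = 4

[1] R0 /= -4  ⇒  (1, 1/4, -3/4, 1/4, 1/2)
     R1 -= -2·R0  ⇒  (0, 5/2, 1/2, -5/2, -1)
     R2 -= -3·R0  ⇒  (0, 3/4, -17/4, -9/4, -3/2)
[2] R1 /= 5/2  ⇒  (0, 1, 1/5, -1, -2/5)
     R0 -= 1/4·R1  ⇒  (1, 0, -4/5, 1/2, 3/5)
     R2 -= 3/4·R1  ⇒  (0, 0, -22/5, -3/2, -6/5)
[3] R2 /= -22/5  ⇒  (0, 0, 1, 15/44, 3/11)
     R0 -= -4/5·R2  ⇒  (1, 0, 0, 17/22, 9/11)
     R1 -= 1/5·R2  ⇒  (0, 1, 0, -47/44, -5/11)
     R3 -= 2·R2  ⇒  (0, 0, 0, -81/22, 16/11)
[4] R3 /= -81/22  ⇒  (0, 0, 0, 1, -32/81)
     R0 -= 17/22·R3  ⇒  (1, 0, 0, 0, 91/81)
     R1 -= -47/44·R3  ⇒  (0, 1, 0, 0, -71/81)
     R2 -= 15/44·R3  ⇒  (0, 0, 1, 0, 11/27)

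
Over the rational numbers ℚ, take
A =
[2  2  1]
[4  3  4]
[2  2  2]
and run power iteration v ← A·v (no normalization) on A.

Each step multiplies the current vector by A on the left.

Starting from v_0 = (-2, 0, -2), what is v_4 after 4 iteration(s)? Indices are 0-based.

v_4 = (-2696, -5496, -3128)

v_0 = (-2, 0, -2).
v_1 = A·v_0 = (-6, -16, -8).
v_2 = A·v_1 = (-52, -104, -60).
v_3 = A·v_2 = (-372, -760, -432).
v_4 = A·v_3 = (-2696, -5496, -3128).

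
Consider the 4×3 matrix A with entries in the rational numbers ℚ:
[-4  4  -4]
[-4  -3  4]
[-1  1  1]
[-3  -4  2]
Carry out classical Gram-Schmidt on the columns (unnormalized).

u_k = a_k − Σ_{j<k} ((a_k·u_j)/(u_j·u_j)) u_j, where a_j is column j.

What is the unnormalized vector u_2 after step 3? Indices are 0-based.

u_2 = (-4/5, 7/5, 9/5, -7/5)

Step 1: u_0 = a_0 = (-4, -4, -1, -3).
Step 2: u_1 = a_1 − (1/6)·u_0 = (14/3, -7/3, 7/6, -7/2).
Step 3: u_2 = a_2 − (-1/6)·u_0 − (-29/35)·u_1 = (-4/5, 7/5, 9/5, -7/5).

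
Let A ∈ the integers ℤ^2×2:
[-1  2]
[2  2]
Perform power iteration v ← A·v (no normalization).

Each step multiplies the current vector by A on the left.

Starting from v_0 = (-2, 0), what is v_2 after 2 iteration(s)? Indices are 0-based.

v_2 = (-10, -4)

v_0 = (-2, 0).
v_1 = A·v_0 = (2, -4).
v_2 = A·v_1 = (-10, -4).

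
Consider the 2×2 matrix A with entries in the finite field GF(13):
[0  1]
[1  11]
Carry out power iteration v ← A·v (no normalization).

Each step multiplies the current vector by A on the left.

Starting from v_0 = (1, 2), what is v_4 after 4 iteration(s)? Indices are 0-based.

v_4 = (7, 7)

v_0 = (1, 2).
v_1 = A·v_0 = (2, 10).
v_2 = A·v_1 = (10, 8).
v_3 = A·v_2 = (8, 7).
v_4 = A·v_3 = (7, 7).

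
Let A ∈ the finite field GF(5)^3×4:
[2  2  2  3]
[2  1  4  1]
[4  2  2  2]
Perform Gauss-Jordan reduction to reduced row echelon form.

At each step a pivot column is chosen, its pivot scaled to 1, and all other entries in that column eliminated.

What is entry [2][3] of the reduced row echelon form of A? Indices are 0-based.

M[2][3] = 0

pivot(0,0)=2: scale R0 → (1, 1, 1, 4)
  clear (1,0): R1 −= (2)R0 → (0, 4, 2, 3)
  clear (2,0): R2 −= (4)R0 → (0, 3, 3, 1)
pivot(1,1)=4: scale R1 → (0, 1, 3, 2)
  clear (0,1): R0 −= (1)R1 → (1, 0, 3, 2)
  clear (2,1): R2 −= (3)R1 → (0, 0, 4, 0)
pivot(2,2)=4: scale R2 → (0, 0, 1, 0)
  clear (0,2): R0 −= (3)R2 → (1, 0, 0, 2)
  clear (1,2): R1 −= (3)R2 → (0, 1, 0, 2)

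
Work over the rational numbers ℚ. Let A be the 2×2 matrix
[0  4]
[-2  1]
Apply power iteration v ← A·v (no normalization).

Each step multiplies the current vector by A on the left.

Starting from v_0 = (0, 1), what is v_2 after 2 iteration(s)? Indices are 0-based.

v_0 = (0, 1).
v_1 = A·v_0 = (4, 1).
v_2 = A·v_1 = (4, -7).

v_2 = (4, -7)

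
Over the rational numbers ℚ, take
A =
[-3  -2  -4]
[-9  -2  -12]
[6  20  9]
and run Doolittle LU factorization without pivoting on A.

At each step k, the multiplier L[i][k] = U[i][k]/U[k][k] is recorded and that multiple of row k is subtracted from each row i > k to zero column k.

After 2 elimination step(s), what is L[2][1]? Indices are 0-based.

L[2][1] = 4

[col 0] pivot -3
  R1 -= 3*R0 → (0, 4, 0)  (L[1][0] := 3)
  R2 -= -2*R0 → (0, 16, 1)  (L[2][0] := -2)
[col 1] pivot 4
  R2 -= 4*R1 → (0, 0, 1)  (L[2][1] := 4)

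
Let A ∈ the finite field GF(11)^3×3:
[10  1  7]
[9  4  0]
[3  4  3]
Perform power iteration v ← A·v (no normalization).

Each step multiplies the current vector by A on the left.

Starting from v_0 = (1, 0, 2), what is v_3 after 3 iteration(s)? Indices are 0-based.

v_0 = (1, 0, 2).
v_1 = A·v_0 = (2, 9, 9).
v_2 = A·v_1 = (4, 10, 3).
v_3 = A·v_2 = (5, 10, 6).

v_3 = (5, 10, 6)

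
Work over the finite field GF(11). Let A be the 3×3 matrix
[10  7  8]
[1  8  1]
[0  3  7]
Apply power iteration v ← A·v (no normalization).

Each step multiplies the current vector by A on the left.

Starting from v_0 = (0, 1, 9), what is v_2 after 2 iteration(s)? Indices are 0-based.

v_0 = (0, 1, 9).
v_1 = A·v_0 = (2, 6, 0).
v_2 = A·v_1 = (7, 6, 7).

v_2 = (7, 6, 7)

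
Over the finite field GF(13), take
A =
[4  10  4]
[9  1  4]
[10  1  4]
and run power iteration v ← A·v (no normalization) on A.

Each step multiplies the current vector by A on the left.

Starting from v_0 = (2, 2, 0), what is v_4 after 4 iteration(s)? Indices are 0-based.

v_4 = (8, 7, 12)

v_0 = (2, 2, 0).
v_1 = A·v_0 = (2, 7, 9).
v_2 = A·v_1 = (10, 9, 11).
v_3 = A·v_2 = (5, 0, 10).
v_4 = A·v_3 = (8, 7, 12).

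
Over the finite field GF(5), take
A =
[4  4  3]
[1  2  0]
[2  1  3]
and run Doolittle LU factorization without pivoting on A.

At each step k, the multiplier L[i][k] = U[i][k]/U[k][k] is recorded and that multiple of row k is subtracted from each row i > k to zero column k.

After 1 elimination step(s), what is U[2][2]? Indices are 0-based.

U[2][2] = 4

Step 1: pivot at (0,0) is 4.
  row1 ← row1 − (4)·row0  ⇒  L[1][0]=4, U row1=(0, 1, 3)
  row2 ← row2 − (3)·row0  ⇒  L[2][0]=3, U row2=(0, 4, 4)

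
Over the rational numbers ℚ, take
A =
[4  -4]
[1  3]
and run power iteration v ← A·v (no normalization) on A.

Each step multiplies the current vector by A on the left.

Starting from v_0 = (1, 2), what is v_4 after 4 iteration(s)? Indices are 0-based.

v_4 = (-1004, -223)

v_0 = (1, 2).
v_1 = A·v_0 = (-4, 7).
v_2 = A·v_1 = (-44, 17).
v_3 = A·v_2 = (-244, 7).
v_4 = A·v_3 = (-1004, -223).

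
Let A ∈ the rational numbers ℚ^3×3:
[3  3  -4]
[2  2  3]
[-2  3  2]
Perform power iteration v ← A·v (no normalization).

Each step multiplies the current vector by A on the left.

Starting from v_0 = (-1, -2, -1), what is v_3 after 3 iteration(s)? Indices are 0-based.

v_0 = (-1, -2, -1).
v_1 = A·v_0 = (-5, -9, -6).
v_2 = A·v_1 = (-18, -46, -29).
v_3 = A·v_2 = (-76, -215, -160).

v_3 = (-76, -215, -160)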